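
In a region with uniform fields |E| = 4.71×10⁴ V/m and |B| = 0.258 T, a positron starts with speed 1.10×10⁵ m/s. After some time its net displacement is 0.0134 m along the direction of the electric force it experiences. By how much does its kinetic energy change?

ΔKE ≈ 1.01×10⁻¹⁶ J

The magnetic force is always ⟂ v and does no work; only the electric force changes KE.
ΔKE = F_E · d = |q|E d = (1.602×10⁻¹⁹)(4.71×10⁴)(0.0134) ≈ 1.01×10⁻¹⁶ J.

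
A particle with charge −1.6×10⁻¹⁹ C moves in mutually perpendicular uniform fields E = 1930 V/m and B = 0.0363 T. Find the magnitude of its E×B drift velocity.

v_d ≈ 5.32×10⁴ m/s

The E×B drift speed is v_d = E/B.
v_d = 1930/0.0363 = 5.32×10⁴ m/s.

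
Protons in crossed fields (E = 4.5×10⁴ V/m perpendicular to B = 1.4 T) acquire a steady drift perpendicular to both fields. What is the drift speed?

In crossed fields the guiding centre drifts at v_d = |E×B|/B² = E/B, independent of charge and mass.
v_d = 4.5×10⁴/1.4 = 3.2×10⁴ m/s.

v_d ≈ 3.2×10⁴ m/s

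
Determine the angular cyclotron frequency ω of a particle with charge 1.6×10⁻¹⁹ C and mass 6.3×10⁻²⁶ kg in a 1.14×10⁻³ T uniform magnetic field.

ω ≈ 2900 rad/s

ω = |q|B/m.
ω = (1.6×10⁻¹⁹)(1.14×10⁻³)/6.3×10⁻²⁶ ≈ 2900 rad/s.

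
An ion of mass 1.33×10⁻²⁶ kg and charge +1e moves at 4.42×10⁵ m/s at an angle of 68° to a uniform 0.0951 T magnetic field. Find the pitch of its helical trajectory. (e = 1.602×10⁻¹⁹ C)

p ≈ 0.908 m

v∥ = v cosθ = 4.42×10⁵·cos68° ≈ 1.656×10⁵ m/s.
T = 2πm/(|q|B) = 2π(1.33×10⁻²⁶)/((1.602×10⁻¹⁹)(0.0951)) ≈ 5.485×10⁻⁶ s.
pitch = v∥ T = (1.656×10⁵)(5.485×10⁻⁶) ≈ 0.908 m.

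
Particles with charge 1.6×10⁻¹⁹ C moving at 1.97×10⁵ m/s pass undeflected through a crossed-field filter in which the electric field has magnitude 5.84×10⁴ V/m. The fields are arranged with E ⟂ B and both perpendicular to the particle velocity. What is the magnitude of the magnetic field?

Balance of forces in the selector: qE = qvB ⇒ B = E/v.
B = 5.84×10⁴/1.97×10⁵ = 0.296 T.

B = 0.296 T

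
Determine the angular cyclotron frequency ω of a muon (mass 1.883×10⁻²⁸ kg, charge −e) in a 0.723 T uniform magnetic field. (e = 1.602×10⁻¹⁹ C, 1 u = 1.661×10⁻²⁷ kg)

ω ≈ 6.15×10⁸ rad/s

ω = |q|B/m.
ω = (1.602×10⁻¹⁹)(0.723)/1.883×10⁻²⁸ ≈ 6.15×10⁸ rad/s.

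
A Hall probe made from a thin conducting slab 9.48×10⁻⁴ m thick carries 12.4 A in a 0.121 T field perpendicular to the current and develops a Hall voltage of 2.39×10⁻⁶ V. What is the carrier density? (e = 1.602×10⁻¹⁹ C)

From V_H = IB/(n e t), n = IB/(V_H e t).
n = (12.4)(0.121)/((2.39×10⁻⁶)(1.602×10⁻¹⁹)(9.48×10⁻⁴)) ≈ 4.13×10²⁷ m⁻³.

n ≈ 4.13×10²⁷ m⁻³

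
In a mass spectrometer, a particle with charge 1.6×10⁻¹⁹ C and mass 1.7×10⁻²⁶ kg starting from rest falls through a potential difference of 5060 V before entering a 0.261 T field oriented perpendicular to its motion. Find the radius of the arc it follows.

Acceleration: |q|V = ½mv² ⇒ v = √(2|q|V/m) = √(2·1.6×10⁻¹⁹·5060/1.7×10⁻²⁶) ≈ 3.086×10⁵ m/s.
In the field: r = mv/(|q|B) = (1.7×10⁻²⁶)(3.086×10⁵)/((1.6×10⁻¹⁹)(0.261)) ≈ 0.126 m.

r ≈ 0.126 m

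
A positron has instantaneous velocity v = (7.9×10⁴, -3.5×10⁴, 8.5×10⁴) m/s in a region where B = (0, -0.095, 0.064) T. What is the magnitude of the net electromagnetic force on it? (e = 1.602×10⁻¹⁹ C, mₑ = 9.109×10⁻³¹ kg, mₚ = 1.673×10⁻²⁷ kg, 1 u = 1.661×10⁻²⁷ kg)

v×B = (5840, -5060, -7500) N/C.
F = q v×B = (1.602×10⁻¹⁹ C)·(5840, -5060, -7500) = (9.35×10⁻¹⁶, -8.10×10⁻¹⁶, -1.20×10⁻¹⁵) N.
|F| = 1.72×10⁻¹⁵ N.

|F| ≈ 1.72×10⁻¹⁵ N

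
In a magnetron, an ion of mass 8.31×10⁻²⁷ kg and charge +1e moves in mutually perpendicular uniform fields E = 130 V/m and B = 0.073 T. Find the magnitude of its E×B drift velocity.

v_d ≈ 1800 m/s

The steady drift has the magnetic force balancing the electric force, so v_d = E/B.
v_d = 130/0.073 = 1800 m/s.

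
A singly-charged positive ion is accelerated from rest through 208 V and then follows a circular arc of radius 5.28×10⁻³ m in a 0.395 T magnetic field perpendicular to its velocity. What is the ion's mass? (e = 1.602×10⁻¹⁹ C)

Combine |q|V = ½mv² and r = mv/(|q|B): eliminate v to get m = qB²r²/(2V).
m = (1.602×10⁻¹⁹)(0.395)²(5.28×10⁻³)²/(2·208) ≈ 1.68×10⁻²⁷ kg.

m ≈ 1.68×10⁻²⁷ kg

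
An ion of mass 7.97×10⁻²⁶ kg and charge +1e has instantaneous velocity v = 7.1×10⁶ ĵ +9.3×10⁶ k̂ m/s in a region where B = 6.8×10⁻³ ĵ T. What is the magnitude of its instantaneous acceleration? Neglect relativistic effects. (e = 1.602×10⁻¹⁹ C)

|a| ≈ 1.27×10¹¹ m/s²

v×B = (-6.32×10⁴, 0, 0) N/C.
F = q v×B = (1.602×10⁻¹⁹ C)·(-6.32×10⁴, 0, 0) = (-1.01×10⁻¹⁴, 0, 0) N.
|a| = |F|/m = 1.013×10⁻¹⁴/7.97×10⁻²⁶ ≈ 1.27×10¹¹ m/s².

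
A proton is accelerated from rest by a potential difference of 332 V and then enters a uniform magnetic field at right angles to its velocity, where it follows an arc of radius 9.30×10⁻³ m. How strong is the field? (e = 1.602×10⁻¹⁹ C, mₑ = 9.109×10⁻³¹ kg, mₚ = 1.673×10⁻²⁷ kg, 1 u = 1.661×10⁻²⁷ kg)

B ≈ 0.283 T

v = √(2|q|V/m) = √(2·1.602×10⁻¹⁹·332/1.673×10⁻²⁷) ≈ 2.522×10⁵ m/s.
B = mv/(|q|r) = (1.673×10⁻²⁷)(2.522×10⁵)/((1.602×10⁻¹⁹)(9.30×10⁻³)) ≈ 0.283 T.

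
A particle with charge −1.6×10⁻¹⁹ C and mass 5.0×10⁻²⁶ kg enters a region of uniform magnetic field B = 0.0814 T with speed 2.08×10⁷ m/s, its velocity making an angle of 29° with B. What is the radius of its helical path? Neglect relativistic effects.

v⊥ = v sinθ = 2.08×10⁷·sin29° ≈ 1.008×10⁷ m/s.
r = m v⊥/(|q|B) = (5.0×10⁻²⁶)(1.008×10⁷)/((1.6×10⁻¹⁹)(0.0814)) ≈ 38.7 m.

r ≈ 38.7 m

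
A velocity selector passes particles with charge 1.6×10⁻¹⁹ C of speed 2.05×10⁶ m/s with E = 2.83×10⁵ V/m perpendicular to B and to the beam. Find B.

B = 0.138 T

Balance of forces in the selector: qE = qvB ⇒ B = E/v.
B = 2.83×10⁵/2.05×10⁶ = 0.138 T.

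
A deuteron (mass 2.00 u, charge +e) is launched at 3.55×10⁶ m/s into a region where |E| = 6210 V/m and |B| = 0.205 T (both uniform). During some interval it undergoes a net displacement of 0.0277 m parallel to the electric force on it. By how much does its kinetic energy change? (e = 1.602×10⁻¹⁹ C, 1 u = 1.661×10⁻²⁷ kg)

ΔKE ≈ 2.76×10⁻¹⁷ J

The magnetic force is always ⟂ v and does no work; only the electric force changes KE.
ΔKE = F_E · d = |q|E d = (1.602×10⁻¹⁹)(6210)(0.0277) ≈ 2.76×10⁻¹⁷ J.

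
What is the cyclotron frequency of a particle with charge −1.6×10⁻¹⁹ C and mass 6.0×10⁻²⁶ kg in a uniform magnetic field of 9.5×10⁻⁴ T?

f = |q|B/(2πm).
f = (1.6×10⁻¹⁹)(9.5×10⁻⁴)/(2π·6.0×10⁻²⁶) ≈ 400 Hz.

f ≈ 400 Hz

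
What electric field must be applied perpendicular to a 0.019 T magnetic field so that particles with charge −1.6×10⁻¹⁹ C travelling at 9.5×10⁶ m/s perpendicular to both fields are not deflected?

E = 1.8×10⁵ V/m

For straight-line motion qE = qvB, so E = vB.
E = 9.5×10⁶ × 0.019 = 1.8×10⁵ V/m.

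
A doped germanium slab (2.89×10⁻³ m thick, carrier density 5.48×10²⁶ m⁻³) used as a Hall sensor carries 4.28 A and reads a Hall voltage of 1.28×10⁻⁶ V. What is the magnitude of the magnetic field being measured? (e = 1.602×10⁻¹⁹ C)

B ≈ 0.0759 T

From V_H = IB/(n e t), B = V_H n e t / I.
B = (1.28×10⁻⁶)(5.48×10²⁶)(1.602×10⁻¹⁹)(2.89×10⁻³)/4.28 ≈ 0.0759 T.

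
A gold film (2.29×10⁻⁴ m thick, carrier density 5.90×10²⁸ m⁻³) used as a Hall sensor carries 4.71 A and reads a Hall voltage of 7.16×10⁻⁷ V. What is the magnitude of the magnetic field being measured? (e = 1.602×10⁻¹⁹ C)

From V_H = IB/(n e t), B = V_H n e t / I.
B = (7.16×10⁻⁷)(5.90×10²⁸)(1.602×10⁻¹⁹)(2.29×10⁻⁴)/4.71 ≈ 0.329 T.

B ≈ 0.329 T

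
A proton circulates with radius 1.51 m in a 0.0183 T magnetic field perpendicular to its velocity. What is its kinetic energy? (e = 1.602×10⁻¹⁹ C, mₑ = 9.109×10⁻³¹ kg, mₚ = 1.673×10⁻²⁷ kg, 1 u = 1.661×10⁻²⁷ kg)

KE ≈ 3.66×10⁴ eV

v = |q|Br/m, then KE = ½mv² = (qBr)²/(2m).
v = (1.602×10⁻¹⁹)(0.0183)(1.51)/1.673×10⁻²⁷ ≈ 2.646×10⁶ m/s.
KE = ½(1.673×10⁻²⁷)(2.646×10⁶)² ≈ 5.86×10⁻¹⁵ J = 3.66×10⁴ eV.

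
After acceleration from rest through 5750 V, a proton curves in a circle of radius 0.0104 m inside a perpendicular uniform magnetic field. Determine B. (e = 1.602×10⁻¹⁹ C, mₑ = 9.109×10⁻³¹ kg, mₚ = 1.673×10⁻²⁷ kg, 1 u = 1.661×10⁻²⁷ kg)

B ≈ 1.05 T

v = √(2|q|V/m) = √(2·1.602×10⁻¹⁹·5750/1.673×10⁻²⁷) ≈ 1.049×10⁶ m/s.
B = mv/(|q|r) = (1.673×10⁻²⁷)(1.049×10⁶)/((1.602×10⁻¹⁹)(0.0104)) ≈ 1.05 T.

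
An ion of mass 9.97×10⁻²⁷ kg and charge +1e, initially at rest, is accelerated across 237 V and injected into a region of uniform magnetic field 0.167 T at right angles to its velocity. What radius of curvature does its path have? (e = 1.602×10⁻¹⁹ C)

Acceleration: |q|V = ½mv² ⇒ v = √(2|q|V/m) = √(2·1.602×10⁻¹⁹·237/9.97×10⁻²⁷) ≈ 8.727×10⁴ m/s.
In the field: r = mv/(|q|B) = (9.97×10⁻²⁷)(8.727×10⁴)/((1.602×10⁻¹⁹)(0.167)) ≈ 0.0325 m.

r ≈ 0.0325 m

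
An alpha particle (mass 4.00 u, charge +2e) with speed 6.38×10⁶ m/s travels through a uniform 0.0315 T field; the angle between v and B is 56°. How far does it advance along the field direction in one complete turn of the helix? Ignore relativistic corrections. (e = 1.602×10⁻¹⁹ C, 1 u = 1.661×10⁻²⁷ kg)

v∥ = v cosθ = 6.38×10⁶·cos56° ≈ 3.568×10⁶ m/s.
T = 2πm/(|q|B) = 2π(6.644×10⁻²⁷)/((3.204×10⁻¹⁹)(0.0315)) ≈ 4.136×10⁻⁶ s.
pitch = v∥ T = (3.568×10⁶)(4.136×10⁻⁶) ≈ 14.8 m.

p ≈ 14.8 m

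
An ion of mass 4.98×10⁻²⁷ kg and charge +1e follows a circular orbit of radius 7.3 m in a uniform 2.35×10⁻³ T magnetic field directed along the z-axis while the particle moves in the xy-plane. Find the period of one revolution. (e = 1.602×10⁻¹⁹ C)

T ≈ 8.31×10⁻⁵ s

The cyclotron period depends only on m, q, B: T = 2πm/(|q|B).
T = 2π(4.98×10⁻²⁷)/((1.602×10⁻¹⁹)(2.35×10⁻³)) ≈ 8.31×10⁻⁵ s.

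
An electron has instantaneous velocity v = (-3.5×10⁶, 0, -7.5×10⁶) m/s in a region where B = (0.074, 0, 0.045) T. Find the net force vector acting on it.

F ≈ (0, 6.37×10⁻¹⁴, 0) N

v×B = (0, -3.98×10⁵, 0) N/C.
F = q v×B = (−1.602×10⁻¹⁹ C)·(0, -3.98×10⁵, 0) = (0, 6.37×10⁻¹⁴, 0) N.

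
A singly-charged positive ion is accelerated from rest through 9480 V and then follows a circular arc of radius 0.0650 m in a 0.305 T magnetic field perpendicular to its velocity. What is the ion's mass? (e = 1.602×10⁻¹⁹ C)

m ≈ 3.32×10⁻²⁷ kg

Combine |q|V = ½mv² and r = mv/(|q|B): eliminate v to get m = qB²r²/(2V).
m = (1.602×10⁻¹⁹)(0.305)²(0.0650)²/(2·9480) ≈ 3.32×10⁻²⁷ kg.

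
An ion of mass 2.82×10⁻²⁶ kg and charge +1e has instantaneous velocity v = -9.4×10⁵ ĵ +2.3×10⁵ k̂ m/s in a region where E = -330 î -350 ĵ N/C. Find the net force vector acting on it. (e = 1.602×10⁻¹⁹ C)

F ≈ (-5.29×10⁻¹⁷, -5.61×10⁻¹⁷, 0) N

Only an electric field acts, so F = qE = (1.602×10⁻¹⁹ C)·(-330, -350, 0) = (-5.29×10⁻¹⁷, -5.61×10⁻¹⁷, 0) N.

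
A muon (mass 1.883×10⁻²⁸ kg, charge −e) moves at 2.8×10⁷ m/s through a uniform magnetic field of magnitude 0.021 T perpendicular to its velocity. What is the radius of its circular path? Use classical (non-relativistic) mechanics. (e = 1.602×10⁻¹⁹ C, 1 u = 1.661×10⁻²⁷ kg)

r ≈ 1.6 m

The magnetic force provides the centripetal force: |q|vB = mv²/r.
r = mv/(|q|B) = (1.883×10⁻²⁸)(2.8×10⁷)/((1.602×10⁻¹⁹)(0.021)) ≈ 1.6 m.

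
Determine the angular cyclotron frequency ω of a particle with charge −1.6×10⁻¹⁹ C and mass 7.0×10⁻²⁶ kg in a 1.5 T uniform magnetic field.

ω ≈ 3.4×10⁶ rad/s

ω = |q|B/m.
ω = (1.6×10⁻¹⁹)(1.5)/7.0×10⁻²⁶ ≈ 3.4×10⁶ rad/s.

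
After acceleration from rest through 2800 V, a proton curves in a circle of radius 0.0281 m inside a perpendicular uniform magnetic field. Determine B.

B ≈ 0.272 T

v = √(2|q|V/m) = √(2·1.602×10⁻¹⁹·2800/1.673×10⁻²⁷) ≈ 7.323×10⁵ m/s.
B = mv/(|q|r) = (1.673×10⁻²⁷)(7.323×10⁵)/((1.602×10⁻¹⁹)(0.0281)) ≈ 0.272 T.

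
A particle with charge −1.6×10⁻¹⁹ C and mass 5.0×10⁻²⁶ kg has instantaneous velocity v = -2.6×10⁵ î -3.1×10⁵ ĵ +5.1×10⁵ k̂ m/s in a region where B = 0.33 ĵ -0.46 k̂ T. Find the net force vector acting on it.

F ≈ (4.11×10⁻¹⁵, 1.91×10⁻¹⁴, 1.37×10⁻¹⁴) N

v×B = (-2.57×10⁴, -1.20×10⁵, -8.58×10⁴) N/C.
F = q v×B = (−1.6×10⁻¹⁹ C)·(-2.57×10⁴, -1.20×10⁵, -8.58×10⁴) = (4.11×10⁻¹⁵, 1.91×10⁻¹⁴, 1.37×10⁻¹⁴) N.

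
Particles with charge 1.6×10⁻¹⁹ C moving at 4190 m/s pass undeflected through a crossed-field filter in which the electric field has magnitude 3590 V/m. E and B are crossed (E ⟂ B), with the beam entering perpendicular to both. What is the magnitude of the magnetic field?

B = 0.857 T

Balance of forces in the selector: qE = qvB ⇒ B = E/v.
B = 3590/4190 = 0.857 T.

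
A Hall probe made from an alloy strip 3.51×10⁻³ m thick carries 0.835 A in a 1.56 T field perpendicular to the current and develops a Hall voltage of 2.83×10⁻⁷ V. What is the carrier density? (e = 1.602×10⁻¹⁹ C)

From V_H = IB/(n e t), n = IB/(V_H e t).
n = (0.835)(1.56)/((2.83×10⁻⁷)(1.602×10⁻¹⁹)(3.51×10⁻³)) ≈ 8.19×10²⁷ m⁻³.

n ≈ 8.19×10²⁷ m⁻³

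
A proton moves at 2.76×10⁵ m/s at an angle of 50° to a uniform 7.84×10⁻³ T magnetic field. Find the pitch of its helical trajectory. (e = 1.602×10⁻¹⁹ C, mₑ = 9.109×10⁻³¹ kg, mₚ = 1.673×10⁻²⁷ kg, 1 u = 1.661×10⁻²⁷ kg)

p ≈ 1.48 m

v∥ = v cosθ = 2.76×10⁵·cos50° ≈ 1.774×10⁵ m/s.
T = 2πm/(|q|B) = 2π(1.673×10⁻²⁷)/((1.602×10⁻¹⁹)(7.84×10⁻³)) ≈ 8.369×10⁻⁶ s.
pitch = v∥ T = (1.774×10⁵)(8.369×10⁻⁶) ≈ 1.48 m.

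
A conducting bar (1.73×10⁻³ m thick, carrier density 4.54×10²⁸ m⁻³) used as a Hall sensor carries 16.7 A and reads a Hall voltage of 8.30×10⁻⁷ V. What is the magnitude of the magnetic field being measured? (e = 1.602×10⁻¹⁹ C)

B ≈ 0.625 T

From V_H = IB/(n e t), B = V_H n e t / I.
B = (8.30×10⁻⁷)(4.54×10²⁸)(1.602×10⁻¹⁹)(1.73×10⁻³)/16.7 ≈ 0.625 T.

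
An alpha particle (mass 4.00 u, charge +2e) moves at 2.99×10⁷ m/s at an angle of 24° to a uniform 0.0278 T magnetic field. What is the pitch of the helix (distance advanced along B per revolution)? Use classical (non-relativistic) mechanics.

p ≈ 128 m

v∥ = v cosθ = 2.99×10⁷·cos24° ≈ 2.732×10⁷ m/s.
T = 2πm/(|q|B) = 2π(6.644×10⁻²⁷)/((3.204×10⁻¹⁹)(0.0278)) ≈ 4.687×10⁻⁶ s.
pitch = v∥ T = (2.732×10⁷)(4.687×10⁻⁶) ≈ 128 m.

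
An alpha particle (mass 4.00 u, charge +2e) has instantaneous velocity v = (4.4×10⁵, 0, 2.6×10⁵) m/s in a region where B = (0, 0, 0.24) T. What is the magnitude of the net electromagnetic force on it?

|F| ≈ 3.38×10⁻¹⁴ N

v×B = (0, -1.06×10⁵, 0) N/C.
F = q v×B = (3.204×10⁻¹⁹ C)·(0, -1.06×10⁵, 0) = (0, -3.38×10⁻¹⁴, 0) N.
|F| = 3.38×10⁻¹⁴ N.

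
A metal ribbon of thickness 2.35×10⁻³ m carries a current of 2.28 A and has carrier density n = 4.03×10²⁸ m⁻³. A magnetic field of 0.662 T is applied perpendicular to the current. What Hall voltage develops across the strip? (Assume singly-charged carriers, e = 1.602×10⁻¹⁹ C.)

V_H = IB/(n e t).
V_H = (2.28)(0.662)/((4.03×10²⁸)(1.602×10⁻¹⁹)(2.35×10⁻³)) ≈ 9.95×10⁻⁸ V.

V_H ≈ 9.95×10⁻⁸ V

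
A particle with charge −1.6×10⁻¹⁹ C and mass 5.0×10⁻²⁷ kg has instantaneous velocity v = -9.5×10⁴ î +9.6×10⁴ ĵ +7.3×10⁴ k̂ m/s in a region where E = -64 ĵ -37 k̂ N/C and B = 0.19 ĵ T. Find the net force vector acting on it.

F ≈ (2.22×10⁻¹⁵, 1.02×10⁻¹⁷, 2.89×10⁻¹⁵) N

v×B = (-1.39×10⁴, 0, -1.80×10⁴) N/C.
E + v×B = (-1.39×10⁴, -64.0, -1.81×10⁴) N/C.
F = q(E + v×B) = (−1.6×10⁻¹⁹ C)·(-1.39×10⁴, -64.0, -1.81×10⁴) = (2.22×10⁻¹⁵, 1.02×10⁻¹⁷, 2.89×10⁻¹⁵) N.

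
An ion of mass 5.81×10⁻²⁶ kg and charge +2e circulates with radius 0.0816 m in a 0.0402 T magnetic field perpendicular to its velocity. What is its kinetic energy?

v = |q|Br/m, then KE = ½mv² = (qBr)²/(2m).
v = (3.204×10⁻¹⁹)(0.0402)(0.0816)/5.81×10⁻²⁶ ≈ 1.809×10⁴ m/s.
KE = ½(5.81×10⁻²⁶)(1.809×10⁴)² ≈ 9.51×10⁻¹⁸ J.

KE ≈ 9.51×10⁻¹⁸ J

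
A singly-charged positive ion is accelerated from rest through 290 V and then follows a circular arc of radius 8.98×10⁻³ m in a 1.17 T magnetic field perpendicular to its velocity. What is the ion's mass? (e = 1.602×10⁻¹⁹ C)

Combine |q|V = ½mv² and r = mv/(|q|B): eliminate v to get m = qB²r²/(2V).
m = (1.602×10⁻¹⁹)(1.17)²(8.98×10⁻³)²/(2·290) ≈ 3.05×10⁻²⁶ kg.

m ≈ 3.05×10⁻²⁶ kg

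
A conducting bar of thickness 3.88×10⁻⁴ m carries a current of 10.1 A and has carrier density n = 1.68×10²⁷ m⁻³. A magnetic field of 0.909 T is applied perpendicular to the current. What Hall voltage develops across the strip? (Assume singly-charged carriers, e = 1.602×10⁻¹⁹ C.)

V_H = IB/(n e t).
V_H = (10.1)(0.909)/((1.68×10²⁷)(1.602×10⁻¹⁹)(3.88×10⁻⁴)) ≈ 8.79×10⁻⁵ V.

V_H ≈ 8.79×10⁻⁵ V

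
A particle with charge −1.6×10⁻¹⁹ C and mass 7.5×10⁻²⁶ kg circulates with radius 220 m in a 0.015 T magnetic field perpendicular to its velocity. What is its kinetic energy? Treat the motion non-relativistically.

KE ≈ 1.2×10⁷ eV

v = |q|Br/m, then KE = ½mv² = (qBr)²/(2m).
v = (1.6×10⁻¹⁹)(0.015)(220)/7.5×10⁻²⁶ ≈ 7.040×10⁶ m/s.
KE = ½(7.5×10⁻²⁶)(7.040×10⁶)² ≈ 1.9×10⁻¹² J = 1.2×10⁷ eV.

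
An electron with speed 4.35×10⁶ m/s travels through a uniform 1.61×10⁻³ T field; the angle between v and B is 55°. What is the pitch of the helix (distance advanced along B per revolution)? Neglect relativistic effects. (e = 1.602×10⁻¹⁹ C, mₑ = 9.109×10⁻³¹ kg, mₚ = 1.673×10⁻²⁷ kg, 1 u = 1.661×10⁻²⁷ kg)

p ≈ 0.0554 m

v∥ = v cosθ = 4.35×10⁶·cos55° ≈ 2.495×10⁶ m/s.
T = 2πm/(|q|B) = 2π(9.109×10⁻³¹)/((1.602×10⁻¹⁹)(1.61×10⁻³)) ≈ 2.219×10⁻⁸ s.
pitch = v∥ T = (2.495×10⁶)(2.219×10⁻⁸) ≈ 0.0554 m.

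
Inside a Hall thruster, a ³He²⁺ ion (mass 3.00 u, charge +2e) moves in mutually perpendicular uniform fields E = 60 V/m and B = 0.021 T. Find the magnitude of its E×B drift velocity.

The E×B drift speed is v_d = E/B.
v_d = 60/0.021 = 2900 m/s.

v_d ≈ 2900 m/s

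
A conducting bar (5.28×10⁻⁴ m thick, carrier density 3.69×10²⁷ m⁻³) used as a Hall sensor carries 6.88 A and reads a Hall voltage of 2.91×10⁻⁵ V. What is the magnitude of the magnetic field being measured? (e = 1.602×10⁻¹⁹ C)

From V_H = IB/(n e t), B = V_H n e t / I.
B = (2.91×10⁻⁵)(3.69×10²⁷)(1.602×10⁻¹⁹)(5.28×10⁻⁴)/6.88 ≈ 1.32 T.

B ≈ 1.32 T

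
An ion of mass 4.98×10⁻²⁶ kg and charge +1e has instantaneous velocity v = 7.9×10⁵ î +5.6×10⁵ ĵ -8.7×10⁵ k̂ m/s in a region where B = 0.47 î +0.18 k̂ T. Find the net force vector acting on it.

F ≈ (1.61×10⁻¹⁴, -8.83×10⁻¹⁴, -4.22×10⁻¹⁴) N

v×B = (1.01×10⁵, -5.51×10⁵, -2.63×10⁵) N/C.
F = q v×B = (1.602×10⁻¹⁹ C)·(1.01×10⁵, -5.51×10⁵, -2.63×10⁵) = (1.61×10⁻¹⁴, -8.83×10⁻¹⁴, -4.22×10⁻¹⁴) N.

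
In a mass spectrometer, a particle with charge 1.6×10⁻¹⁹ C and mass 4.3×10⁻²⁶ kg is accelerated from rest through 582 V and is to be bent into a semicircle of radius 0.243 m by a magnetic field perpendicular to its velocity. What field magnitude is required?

v = √(2|q|V/m) = √(2·1.6×10⁻¹⁹·582/4.3×10⁻²⁶) ≈ 6.581×10⁴ m/s.
B = mv/(|q|r) = (4.3×10⁻²⁶)(6.581×10⁴)/((1.6×10⁻¹⁹)(0.243)) ≈ 0.0728 T.

B ≈ 0.0728 T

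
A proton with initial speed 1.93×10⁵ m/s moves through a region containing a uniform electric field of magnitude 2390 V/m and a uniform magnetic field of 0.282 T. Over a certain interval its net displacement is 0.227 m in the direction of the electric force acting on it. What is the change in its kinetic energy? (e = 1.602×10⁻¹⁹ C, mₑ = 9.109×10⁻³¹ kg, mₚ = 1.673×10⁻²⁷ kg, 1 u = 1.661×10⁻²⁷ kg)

ΔKE ≈ 8.69×10⁻¹⁷ J

The magnetic force is always ⟂ v and does no work; only the electric force changes KE.
ΔKE = F_E · d = |q|E d = (1.602×10⁻¹⁹)(2390)(0.227) ≈ 8.69×10⁻¹⁷ J.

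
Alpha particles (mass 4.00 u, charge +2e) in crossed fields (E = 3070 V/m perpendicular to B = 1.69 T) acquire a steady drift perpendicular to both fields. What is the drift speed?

v_d ≈ 1820 m/s

The steady drift has the magnetic force balancing the electric force, so v_d = E/B.
v_d = 3070/1.69 = 1820 m/s.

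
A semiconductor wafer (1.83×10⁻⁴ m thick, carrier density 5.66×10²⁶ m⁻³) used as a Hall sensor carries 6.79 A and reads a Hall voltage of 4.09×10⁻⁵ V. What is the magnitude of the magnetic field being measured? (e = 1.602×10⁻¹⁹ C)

B ≈ 0.100 T

From V_H = IB/(n e t), B = V_H n e t / I.
B = (4.09×10⁻⁵)(5.66×10²⁶)(1.602×10⁻¹⁹)(1.83×10⁻⁴)/6.79 ≈ 0.100 T.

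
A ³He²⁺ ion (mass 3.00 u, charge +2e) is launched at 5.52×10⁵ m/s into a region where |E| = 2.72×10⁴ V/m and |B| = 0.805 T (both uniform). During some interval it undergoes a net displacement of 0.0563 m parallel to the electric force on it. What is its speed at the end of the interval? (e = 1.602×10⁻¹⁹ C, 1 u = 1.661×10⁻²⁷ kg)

B does no work; ΔKE = |q|E d.
½mv_f² = ½mv₀² + |q|Ed = ½(4.983×10⁻²⁷)(5.52×10⁵)² + (3.204×10⁻¹⁹)(2.72×10⁴)(0.0563) ≈ 7.592×10⁻¹⁶ J + 4.906×10⁻¹⁶ J ≈ 1.250×10⁻¹⁵ J.
v_f = √(2·1.250×10⁻¹⁵/4.983×10⁻²⁷) ≈ 7.08×10⁵ m/s.

v_f ≈ 7.08×10⁵ m/s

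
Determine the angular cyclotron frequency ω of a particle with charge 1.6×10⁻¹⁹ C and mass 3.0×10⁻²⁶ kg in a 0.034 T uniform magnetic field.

ω ≈ 1.8×10⁵ rad/s

ω = |q|B/m.
ω = (1.6×10⁻¹⁹)(0.034)/3.0×10⁻²⁶ ≈ 1.8×10⁵ rad/s.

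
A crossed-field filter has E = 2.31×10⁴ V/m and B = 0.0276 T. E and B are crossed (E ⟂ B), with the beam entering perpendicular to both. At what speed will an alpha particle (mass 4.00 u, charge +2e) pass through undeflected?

For undeflected motion the electric and magnetic forces balance: qE = qvB.
v = E/B = 2.31×10⁴/0.0276 = 8.37×10⁵ m/s.

v = 8.37×10⁵ m/s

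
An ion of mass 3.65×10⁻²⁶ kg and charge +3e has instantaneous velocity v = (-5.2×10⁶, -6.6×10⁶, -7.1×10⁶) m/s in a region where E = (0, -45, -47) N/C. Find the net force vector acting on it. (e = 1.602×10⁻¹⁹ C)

F ≈ (0, -2.16×10⁻¹⁷, -2.26×10⁻¹⁷) N

Only an electric field acts, so F = qE = (4.806×10⁻¹⁹ C)·(0, -45.0, -47.0) = (0, -2.16×10⁻¹⁷, -2.26×10⁻¹⁷) N.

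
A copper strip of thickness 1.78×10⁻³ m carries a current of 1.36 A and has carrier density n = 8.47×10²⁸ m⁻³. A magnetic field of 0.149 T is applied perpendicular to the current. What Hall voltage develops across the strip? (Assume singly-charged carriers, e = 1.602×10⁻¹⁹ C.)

V_H = IB/(n e t).
V_H = (1.36)(0.149)/((8.47×10²⁸)(1.602×10⁻¹⁹)(1.78×10⁻³)) ≈ 8.39×10⁻⁹ V.

V_H ≈ 8.39×10⁻⁹ V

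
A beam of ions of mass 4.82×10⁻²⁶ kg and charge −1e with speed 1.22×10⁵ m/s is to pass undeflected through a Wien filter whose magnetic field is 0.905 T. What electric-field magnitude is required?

E = 1.10×10⁵ V/m

For straight-line motion qE = qvB, so E = vB.
E = 1.22×10⁵ × 0.905 = 1.10×10⁵ V/m.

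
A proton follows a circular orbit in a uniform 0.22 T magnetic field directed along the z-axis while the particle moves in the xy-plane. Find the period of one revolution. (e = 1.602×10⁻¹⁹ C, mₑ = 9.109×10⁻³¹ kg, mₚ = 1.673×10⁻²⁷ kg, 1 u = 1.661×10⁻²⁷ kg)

The cyclotron period depends only on m, q, B: T = 2πm/(|q|B).
T = 2π(1.673×10⁻²⁷)/((1.602×10⁻¹⁹)(0.22)) ≈ 3.0×10⁻⁷ s.

T ≈ 3.0×10⁻⁷ s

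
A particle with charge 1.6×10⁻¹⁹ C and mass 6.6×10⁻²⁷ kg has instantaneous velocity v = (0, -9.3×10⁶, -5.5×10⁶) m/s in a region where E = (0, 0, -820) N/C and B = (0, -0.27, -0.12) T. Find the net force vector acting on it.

v×B = (-3.69×10⁵, 0, 0) N/C.
E + v×B = (-3.69×10⁵, 0, -820) N/C.
F = q(E + v×B) = (1.6×10⁻¹⁹ C)·(-3.69×10⁵, 0, -820) = (-5.90×10⁻¹⁴, 0, -1.31×10⁻¹⁶) N.

F ≈ (-5.90×10⁻¹⁴, 0, -1.31×10⁻¹⁶) N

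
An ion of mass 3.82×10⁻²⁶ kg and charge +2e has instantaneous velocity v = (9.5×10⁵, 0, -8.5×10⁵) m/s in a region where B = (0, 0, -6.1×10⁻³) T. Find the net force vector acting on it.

F ≈ (0, 1.86×10⁻¹⁵, 0) N

v×B = (0, 5800, 0) N/C.
F = q v×B = (3.204×10⁻¹⁹ C)·(0, 5800, 0) = (0, 1.86×10⁻¹⁵, 0) N.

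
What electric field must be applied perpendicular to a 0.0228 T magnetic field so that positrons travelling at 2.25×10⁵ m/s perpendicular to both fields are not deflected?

For straight-line motion qE = qvB, so E = vB.
E = 2.25×10⁵ × 0.0228 = 5130 V/m.

E = 5130 V/m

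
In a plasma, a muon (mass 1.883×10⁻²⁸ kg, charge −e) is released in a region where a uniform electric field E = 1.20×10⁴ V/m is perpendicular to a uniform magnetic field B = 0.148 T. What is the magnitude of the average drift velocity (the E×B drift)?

In crossed fields the guiding centre drifts at v_d = |E×B|/B² = E/B, independent of charge and mass.
v_d = 1.20×10⁴/0.148 = 8.11×10⁴ m/s.

v_d ≈ 8.11×10⁴ m/s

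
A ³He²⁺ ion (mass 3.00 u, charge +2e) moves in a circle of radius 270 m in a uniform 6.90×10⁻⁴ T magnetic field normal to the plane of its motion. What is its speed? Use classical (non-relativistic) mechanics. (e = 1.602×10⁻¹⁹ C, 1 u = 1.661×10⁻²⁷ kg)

v ≈ 1.20×10⁷ m/s

From |q|vB = mv²/r, v = |q|Br/m.
v = (3.204×10⁻¹⁹)(6.90×10⁻⁴)(270)/4.983×10⁻²⁷ ≈ 1.20×10⁷ m/s.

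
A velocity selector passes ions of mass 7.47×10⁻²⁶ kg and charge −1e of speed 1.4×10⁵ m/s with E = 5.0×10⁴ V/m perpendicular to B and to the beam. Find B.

B = 0.36 T

Balance of forces in the selector: qE = qvB ⇒ B = E/v.
B = 5.0×10⁴/1.4×10⁵ = 0.36 T.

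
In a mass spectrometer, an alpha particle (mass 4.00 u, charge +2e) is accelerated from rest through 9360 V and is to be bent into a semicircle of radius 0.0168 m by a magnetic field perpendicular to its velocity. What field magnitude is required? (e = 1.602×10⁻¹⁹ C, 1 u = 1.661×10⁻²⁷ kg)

v = √(2|q|V/m) = √(2·3.204×10⁻¹⁹·9360/6.644×10⁻²⁷) ≈ 9.501×10⁵ m/s.
B = mv/(|q|r) = (6.644×10⁻²⁷)(9.501×10⁵)/((3.204×10⁻¹⁹)(0.0168)) ≈ 1.17 T.

B ≈ 1.17 T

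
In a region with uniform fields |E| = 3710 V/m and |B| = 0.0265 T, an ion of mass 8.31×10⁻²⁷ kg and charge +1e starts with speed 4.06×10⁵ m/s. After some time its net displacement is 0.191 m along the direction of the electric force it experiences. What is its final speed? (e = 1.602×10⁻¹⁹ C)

B does no work; ΔKE = |q|E d.
½mv_f² = ½mv₀² + |q|Ed = ½(8.31×10⁻²⁷)(4.06×10⁵)² + (1.602×10⁻¹⁹)(3710)(0.191) ≈ 6.849×10⁻¹⁶ J + 1.135×10⁻¹⁶ J ≈ 7.984×10⁻¹⁶ J.
v_f = √(2·7.984×10⁻¹⁶/8.31×10⁻²⁷) ≈ 4.38×10⁵ m/s.

v_f ≈ 4.38×10⁵ m/s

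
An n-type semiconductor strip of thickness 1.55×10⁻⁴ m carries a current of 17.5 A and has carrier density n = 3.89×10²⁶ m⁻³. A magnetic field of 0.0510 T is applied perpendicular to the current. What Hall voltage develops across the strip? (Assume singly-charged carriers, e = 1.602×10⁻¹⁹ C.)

V_H = IB/(n e t).
V_H = (17.5)(0.0510)/((3.89×10²⁶)(1.602×10⁻¹⁹)(1.55×10⁻⁴)) ≈ 9.24×10⁻⁵ V.

V_H ≈ 9.24×10⁻⁵ V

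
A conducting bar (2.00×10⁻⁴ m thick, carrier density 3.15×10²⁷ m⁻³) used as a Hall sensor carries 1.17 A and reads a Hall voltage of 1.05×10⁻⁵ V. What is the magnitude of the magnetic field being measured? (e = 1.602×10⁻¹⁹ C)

From V_H = IB/(n e t), B = V_H n e t / I.
B = (1.05×10⁻⁵)(3.15×10²⁷)(1.602×10⁻¹⁹)(2.00×10⁻⁴)/1.17 ≈ 0.906 T.

B ≈ 0.906 T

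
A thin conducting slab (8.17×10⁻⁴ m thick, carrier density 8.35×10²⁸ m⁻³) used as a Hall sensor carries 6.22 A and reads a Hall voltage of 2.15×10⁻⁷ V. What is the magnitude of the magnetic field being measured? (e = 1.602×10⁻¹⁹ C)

From V_H = IB/(n e t), B = V_H n e t / I.
B = (2.15×10⁻⁷)(8.35×10²⁸)(1.602×10⁻¹⁹)(8.17×10⁻⁴)/6.22 ≈ 0.378 T.

B ≈ 0.378 T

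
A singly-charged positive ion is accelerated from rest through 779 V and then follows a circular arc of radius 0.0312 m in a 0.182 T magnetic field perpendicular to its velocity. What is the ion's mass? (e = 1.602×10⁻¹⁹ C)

m ≈ 3.32×10⁻²⁷ kg

Combine |q|V = ½mv² and r = mv/(|q|B): eliminate v to get m = qB²r²/(2V).
m = (1.602×10⁻¹⁹)(0.182)²(0.0312)²/(2·779) ≈ 3.32×10⁻²⁷ kg.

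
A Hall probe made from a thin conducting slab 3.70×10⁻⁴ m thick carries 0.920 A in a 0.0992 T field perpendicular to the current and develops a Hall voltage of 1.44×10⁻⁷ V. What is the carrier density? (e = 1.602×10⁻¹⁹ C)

n ≈ 1.07×10²⁸ m⁻³

From V_H = IB/(n e t), n = IB/(V_H e t).
n = (0.920)(0.0992)/((1.44×10⁻⁷)(1.602×10⁻¹⁹)(3.70×10⁻⁴)) ≈ 1.07×10²⁸ m⁻³.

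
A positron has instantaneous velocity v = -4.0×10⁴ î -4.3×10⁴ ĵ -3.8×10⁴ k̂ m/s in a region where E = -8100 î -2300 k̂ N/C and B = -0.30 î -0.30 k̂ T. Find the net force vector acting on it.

v×B = (1.29×10⁴, -600, -1.29×10⁴) N/C.
E + v×B = (4800, -600, -1.52×10⁴) N/C.
F = q(E + v×B) = (1.602×10⁻¹⁹ C)·(4800, -600, -1.52×10⁴) = (7.69×10⁻¹⁶, -9.61×10⁻¹⁷, -2.44×10⁻¹⁵) N.

F ≈ (7.69×10⁻¹⁶, -9.61×10⁻¹⁷, -2.44×10⁻¹⁵) N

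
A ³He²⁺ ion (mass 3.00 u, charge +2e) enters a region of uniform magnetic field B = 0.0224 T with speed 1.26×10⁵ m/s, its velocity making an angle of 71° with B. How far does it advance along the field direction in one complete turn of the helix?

v∥ = v cosθ = 1.26×10⁵·cos71° ≈ 4.102×10⁴ m/s.
T = 2πm/(|q|B) = 2π(4.983×10⁻²⁷)/((3.204×10⁻¹⁹)(0.0224)) ≈ 4.362×10⁻⁶ s.
pitch = v∥ T = (4.102×10⁴)(4.362×10⁻⁶) ≈ 0.179 m.

p ≈ 0.179 m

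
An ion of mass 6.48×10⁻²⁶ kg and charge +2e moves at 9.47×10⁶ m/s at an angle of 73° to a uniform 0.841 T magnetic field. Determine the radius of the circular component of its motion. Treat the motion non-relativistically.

v⊥ = v sinθ = 9.47×10⁶·sin73° ≈ 9.056×10⁶ m/s.
r = m v⊥/(|q|B) = (6.48×10⁻²⁶)(9.056×10⁶)/((3.204×10⁻¹⁹)(0.841)) ≈ 2.18 m.

r ≈ 2.18 m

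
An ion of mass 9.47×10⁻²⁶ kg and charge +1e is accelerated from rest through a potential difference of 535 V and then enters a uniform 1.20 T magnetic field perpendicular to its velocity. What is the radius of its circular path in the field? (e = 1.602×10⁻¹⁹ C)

Acceleration: |q|V = ½mv² ⇒ v = √(2|q|V/m) = √(2·1.602×10⁻¹⁹·535/9.47×10⁻²⁶) ≈ 4.254×10⁴ m/s.
In the field: r = mv/(|q|B) = (9.47×10⁻²⁶)(4.254×10⁴)/((1.602×10⁻¹⁹)(1.20)) ≈ 0.0210 m.

r ≈ 0.0210 m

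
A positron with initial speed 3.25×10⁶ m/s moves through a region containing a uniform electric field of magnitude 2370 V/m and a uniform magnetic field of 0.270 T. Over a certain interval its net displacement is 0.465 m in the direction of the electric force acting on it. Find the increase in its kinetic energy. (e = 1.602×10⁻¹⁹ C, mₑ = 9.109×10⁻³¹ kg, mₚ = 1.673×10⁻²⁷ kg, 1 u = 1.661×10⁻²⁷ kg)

The magnetic force is always ⟂ v and does no work; only the electric force changes KE.
ΔKE = F_E · d = |q|E d = (1.602×10⁻¹⁹)(2370)(0.465) ≈ 1.77×10⁻¹⁶ J.

ΔKE ≈ 1.77×10⁻¹⁶ J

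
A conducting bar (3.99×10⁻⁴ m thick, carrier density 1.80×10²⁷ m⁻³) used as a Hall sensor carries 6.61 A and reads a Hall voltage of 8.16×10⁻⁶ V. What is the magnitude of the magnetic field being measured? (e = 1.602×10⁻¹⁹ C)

B ≈ 0.142 T

From V_H = IB/(n e t), B = V_H n e t / I.
B = (8.16×10⁻⁶)(1.80×10²⁷)(1.602×10⁻¹⁹)(3.99×10⁻⁴)/6.61 ≈ 0.142 T.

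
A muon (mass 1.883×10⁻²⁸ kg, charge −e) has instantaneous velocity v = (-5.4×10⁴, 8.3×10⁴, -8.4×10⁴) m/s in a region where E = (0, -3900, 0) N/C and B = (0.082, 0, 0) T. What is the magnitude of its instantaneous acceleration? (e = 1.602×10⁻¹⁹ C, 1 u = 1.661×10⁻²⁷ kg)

v×B = (0, -6890, -6810) N/C.
E + v×B = (0, -1.08×10⁴, -6810) N/C.
F = q(E + v×B) = (−1.602×10⁻¹⁹ C)·(0, -1.08×10⁴, -6810) = (0, 1.73×10⁻¹⁵, 1.09×10⁻¹⁵) N.
|a| = |F|/m = 2.043×10⁻¹⁵/1.883×10⁻²⁸ ≈ 1.09×10¹³ m/s².

|a| ≈ 1.09×10¹³ m/s²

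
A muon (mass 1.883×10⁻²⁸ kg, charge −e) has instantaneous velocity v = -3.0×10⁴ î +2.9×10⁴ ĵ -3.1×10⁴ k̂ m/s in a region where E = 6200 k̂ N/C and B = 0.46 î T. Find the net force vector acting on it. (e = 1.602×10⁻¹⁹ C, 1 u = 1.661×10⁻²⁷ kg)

v×B = (0, -1.43×10⁴, -1.33×10⁴) N/C.
E + v×B = (0, -1.43×10⁴, -7140) N/C.
F = q(E + v×B) = (−1.602×10⁻¹⁹ C)·(0, -1.43×10⁴, -7140) = (0, 2.28×10⁻¹⁵, 1.14×10⁻¹⁵) N.

F ≈ (0, 2.28×10⁻¹⁵, 1.14×10⁻¹⁵) N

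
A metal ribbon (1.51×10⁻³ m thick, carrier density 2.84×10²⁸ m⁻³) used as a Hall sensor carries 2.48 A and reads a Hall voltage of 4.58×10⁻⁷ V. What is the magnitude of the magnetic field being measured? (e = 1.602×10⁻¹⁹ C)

From V_H = IB/(n e t), B = V_H n e t / I.
B = (4.58×10⁻⁷)(2.84×10²⁸)(1.602×10⁻¹⁹)(1.51×10⁻³)/2.48 ≈ 1.27 T.

B ≈ 1.27 T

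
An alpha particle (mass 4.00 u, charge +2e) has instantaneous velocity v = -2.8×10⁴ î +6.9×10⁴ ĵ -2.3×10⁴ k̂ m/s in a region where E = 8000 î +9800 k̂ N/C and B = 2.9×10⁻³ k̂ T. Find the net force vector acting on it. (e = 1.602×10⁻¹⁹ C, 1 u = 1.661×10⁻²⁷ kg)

v×B = (200, 81.2, 0) N/C.
E + v×B = (8200, 81.2, 9800) N/C.
F = q(E + v×B) = (3.204×10⁻¹⁹ C)·(8200, 81.2, 9800) = (2.63×10⁻¹⁵, 2.60×10⁻¹⁷, 3.14×10⁻¹⁵) N.

F ≈ (2.63×10⁻¹⁵, 2.60×10⁻¹⁷, 3.14×10⁻¹⁵) N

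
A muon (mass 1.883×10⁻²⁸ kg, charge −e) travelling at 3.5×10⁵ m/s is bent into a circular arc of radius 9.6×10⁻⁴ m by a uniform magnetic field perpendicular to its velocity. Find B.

B ≈ 0.43 T

From |q|vB = mv²/r, B = mv/(|q|r).
B = (1.883×10⁻²⁸)(3.5×10⁵)/((1.602×10⁻¹⁹)(9.6×10⁻⁴)) ≈ 0.43 T.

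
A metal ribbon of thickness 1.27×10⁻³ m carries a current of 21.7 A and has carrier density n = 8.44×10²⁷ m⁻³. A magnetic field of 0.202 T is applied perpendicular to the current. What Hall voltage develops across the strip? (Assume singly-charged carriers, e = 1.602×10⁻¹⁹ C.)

V_H ≈ 2.55×10⁻⁶ V

V_H = IB/(n e t).
V_H = (21.7)(0.202)/((8.44×10²⁷)(1.602×10⁻¹⁹)(1.27×10⁻³)) ≈ 2.55×10⁻⁶ V.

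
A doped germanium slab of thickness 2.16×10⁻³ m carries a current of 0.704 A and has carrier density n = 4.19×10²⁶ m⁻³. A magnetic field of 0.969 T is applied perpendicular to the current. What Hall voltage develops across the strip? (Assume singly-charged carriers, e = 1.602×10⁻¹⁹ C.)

V_H = IB/(n e t).
V_H = (0.704)(0.969)/((4.19×10²⁶)(1.602×10⁻¹⁹)(2.16×10⁻³)) ≈ 4.71×10⁻⁶ V.

V_H ≈ 4.71×10⁻⁶ V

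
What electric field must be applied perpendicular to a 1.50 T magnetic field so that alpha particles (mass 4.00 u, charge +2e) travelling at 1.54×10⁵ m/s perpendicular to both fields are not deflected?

For straight-line motion qE = qvB, so E = vB.
E = 1.54×10⁵ × 1.50 = 2.31×10⁵ V/m.

E = 2.31×10⁵ V/m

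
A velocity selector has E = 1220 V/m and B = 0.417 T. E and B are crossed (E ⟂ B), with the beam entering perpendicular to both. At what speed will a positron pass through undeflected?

v = 2930 m/s

For undeflected motion the electric and magnetic forces balance: qE = qvB.
v = E/B = 1220/0.417 = 2930 m/s.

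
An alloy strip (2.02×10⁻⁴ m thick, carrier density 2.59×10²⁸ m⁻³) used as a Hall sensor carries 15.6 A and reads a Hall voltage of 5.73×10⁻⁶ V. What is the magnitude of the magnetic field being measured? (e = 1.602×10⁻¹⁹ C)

B ≈ 0.308 T

From V_H = IB/(n e t), B = V_H n e t / I.
B = (5.73×10⁻⁶)(2.59×10²⁸)(1.602×10⁻¹⁹)(2.02×10⁻⁴)/15.6 ≈ 0.308 T.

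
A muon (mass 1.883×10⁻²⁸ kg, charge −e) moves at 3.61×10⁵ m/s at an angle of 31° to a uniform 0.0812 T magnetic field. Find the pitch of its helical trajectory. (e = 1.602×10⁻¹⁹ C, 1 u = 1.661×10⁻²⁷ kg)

v∥ = v cosθ = 3.61×10⁵·cos31° ≈ 3.094×10⁵ m/s.
T = 2πm/(|q|B) = 2π(1.883×10⁻²⁸)/((1.602×10⁻¹⁹)(0.0812)) ≈ 9.095×10⁻⁸ s.
pitch = v∥ T = (3.094×10⁵)(9.095×10⁻⁸) ≈ 0.0281 m.

p ≈ 0.0281 m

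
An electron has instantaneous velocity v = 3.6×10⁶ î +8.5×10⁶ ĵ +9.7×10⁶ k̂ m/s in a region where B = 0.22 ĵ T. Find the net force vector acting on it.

F ≈ (3.42×10⁻¹³, 0, -1.27×10⁻¹³) N

v×B = (-2.13×10⁶, 0, 7.92×10⁵) N/C.
F = q v×B = (−1.602×10⁻¹⁹ C)·(-2.13×10⁶, 0, 7.92×10⁵) = (3.42×10⁻¹³, 0, -1.27×10⁻¹³) N.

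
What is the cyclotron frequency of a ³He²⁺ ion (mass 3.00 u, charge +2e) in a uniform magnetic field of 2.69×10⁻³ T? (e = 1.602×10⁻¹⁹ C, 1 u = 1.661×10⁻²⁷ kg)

f = |q|B/(2πm).
f = (3.204×10⁻¹⁹)(2.69×10⁻³)/(2π·4.983×10⁻²⁷) ≈ 2.75×10⁴ Hz.

f ≈ 2.75×10⁴ Hz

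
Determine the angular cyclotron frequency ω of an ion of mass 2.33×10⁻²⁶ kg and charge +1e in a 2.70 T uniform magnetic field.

ω = |q|B/m.
ω = (1.602×10⁻¹⁹)(2.70)/2.33×10⁻²⁶ ≈ 1.86×10⁷ rad/s.

ω ≈ 1.86×10⁷ rad/s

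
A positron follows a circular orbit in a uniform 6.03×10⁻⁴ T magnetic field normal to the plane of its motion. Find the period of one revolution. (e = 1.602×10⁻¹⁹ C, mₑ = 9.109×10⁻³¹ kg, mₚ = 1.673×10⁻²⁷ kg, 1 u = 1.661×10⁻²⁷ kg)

The cyclotron period depends only on m, q, B: T = 2πm/(|q|B).
T = 2π(9.109×10⁻³¹)/((1.602×10⁻¹⁹)(6.03×10⁻⁴)) ≈ 5.92×10⁻⁸ s.

T ≈ 5.92×10⁻⁸ s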